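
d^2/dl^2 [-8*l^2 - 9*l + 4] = -16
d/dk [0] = 0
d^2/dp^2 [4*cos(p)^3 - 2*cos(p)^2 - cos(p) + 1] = -2*cos(p) + 4*cos(2*p) - 9*cos(3*p)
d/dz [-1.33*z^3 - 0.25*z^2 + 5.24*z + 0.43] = -3.99*z^2 - 0.5*z + 5.24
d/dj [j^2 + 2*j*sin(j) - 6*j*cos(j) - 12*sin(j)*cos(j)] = 6*j*sin(j) + 2*j*cos(j) + 2*j + 2*sin(j) - 6*cos(j) - 12*cos(2*j)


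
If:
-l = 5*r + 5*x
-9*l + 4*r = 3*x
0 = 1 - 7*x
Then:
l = -5/49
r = -6/49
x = 1/7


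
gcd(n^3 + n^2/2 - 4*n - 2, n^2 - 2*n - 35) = 1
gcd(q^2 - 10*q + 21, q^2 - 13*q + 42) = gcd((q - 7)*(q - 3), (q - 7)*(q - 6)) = q - 7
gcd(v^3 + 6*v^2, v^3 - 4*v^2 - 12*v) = v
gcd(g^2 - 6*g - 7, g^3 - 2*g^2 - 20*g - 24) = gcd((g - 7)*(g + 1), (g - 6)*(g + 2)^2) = 1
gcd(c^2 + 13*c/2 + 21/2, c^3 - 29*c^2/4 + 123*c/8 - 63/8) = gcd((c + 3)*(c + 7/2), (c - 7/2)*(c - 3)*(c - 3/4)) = 1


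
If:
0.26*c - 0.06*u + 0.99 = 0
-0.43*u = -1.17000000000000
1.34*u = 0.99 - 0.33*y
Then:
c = -3.18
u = 2.72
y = -8.05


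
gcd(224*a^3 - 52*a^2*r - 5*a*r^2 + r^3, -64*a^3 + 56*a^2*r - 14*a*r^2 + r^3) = 32*a^2 - 12*a*r + r^2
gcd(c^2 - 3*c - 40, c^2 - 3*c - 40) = c^2 - 3*c - 40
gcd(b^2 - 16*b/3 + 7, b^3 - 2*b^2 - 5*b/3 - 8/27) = 1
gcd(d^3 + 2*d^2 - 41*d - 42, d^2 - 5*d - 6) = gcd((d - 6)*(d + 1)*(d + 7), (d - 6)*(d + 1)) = d^2 - 5*d - 6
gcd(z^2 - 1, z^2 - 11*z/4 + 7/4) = z - 1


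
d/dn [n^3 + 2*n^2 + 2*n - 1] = 3*n^2 + 4*n + 2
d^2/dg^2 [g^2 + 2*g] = 2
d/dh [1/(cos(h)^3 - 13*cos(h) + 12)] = (3*cos(h)^2 - 13)*sin(h)/(cos(h)^3 - 13*cos(h) + 12)^2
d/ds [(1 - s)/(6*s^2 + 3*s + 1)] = 2*(3*s^2 - 6*s - 2)/(36*s^4 + 36*s^3 + 21*s^2 + 6*s + 1)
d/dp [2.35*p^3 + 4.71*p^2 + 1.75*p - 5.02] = 7.05*p^2 + 9.42*p + 1.75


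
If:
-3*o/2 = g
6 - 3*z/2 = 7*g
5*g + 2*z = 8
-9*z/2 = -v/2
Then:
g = 0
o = 0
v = 36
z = 4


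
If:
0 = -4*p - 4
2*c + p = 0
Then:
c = 1/2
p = -1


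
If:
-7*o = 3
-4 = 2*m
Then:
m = -2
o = -3/7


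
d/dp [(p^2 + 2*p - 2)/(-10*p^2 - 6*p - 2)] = (7*p^2 - 22*p - 8)/(2*(25*p^4 + 30*p^3 + 19*p^2 + 6*p + 1))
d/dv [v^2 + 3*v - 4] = 2*v + 3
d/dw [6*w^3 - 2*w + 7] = 18*w^2 - 2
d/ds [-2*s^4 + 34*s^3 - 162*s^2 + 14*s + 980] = -8*s^3 + 102*s^2 - 324*s + 14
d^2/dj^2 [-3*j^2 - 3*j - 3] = -6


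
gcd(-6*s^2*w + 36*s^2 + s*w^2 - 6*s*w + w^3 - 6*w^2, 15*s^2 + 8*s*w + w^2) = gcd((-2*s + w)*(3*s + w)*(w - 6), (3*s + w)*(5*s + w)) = 3*s + w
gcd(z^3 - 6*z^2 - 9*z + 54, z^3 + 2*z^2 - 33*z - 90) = z^2 - 3*z - 18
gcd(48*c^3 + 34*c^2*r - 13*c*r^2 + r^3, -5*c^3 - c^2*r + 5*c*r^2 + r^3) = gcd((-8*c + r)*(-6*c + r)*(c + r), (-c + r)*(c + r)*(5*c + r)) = c + r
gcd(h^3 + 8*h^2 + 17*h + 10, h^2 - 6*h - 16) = h + 2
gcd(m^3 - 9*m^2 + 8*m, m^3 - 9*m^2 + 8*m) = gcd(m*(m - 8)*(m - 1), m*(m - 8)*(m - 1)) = m^3 - 9*m^2 + 8*m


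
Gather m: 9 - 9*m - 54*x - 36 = -9*m - 54*x - 27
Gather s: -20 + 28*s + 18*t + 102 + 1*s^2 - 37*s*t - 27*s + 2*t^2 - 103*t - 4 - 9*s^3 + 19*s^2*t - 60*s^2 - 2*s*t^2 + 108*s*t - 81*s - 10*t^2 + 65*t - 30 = -9*s^3 + s^2*(19*t - 59) + s*(-2*t^2 + 71*t - 80) - 8*t^2 - 20*t + 48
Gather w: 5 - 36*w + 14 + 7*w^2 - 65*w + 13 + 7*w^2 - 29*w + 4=14*w^2 - 130*w + 36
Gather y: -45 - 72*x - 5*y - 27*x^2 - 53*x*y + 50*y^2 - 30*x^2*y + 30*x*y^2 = -27*x^2 - 72*x + y^2*(30*x + 50) + y*(-30*x^2 - 53*x - 5) - 45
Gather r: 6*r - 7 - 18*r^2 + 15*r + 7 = -18*r^2 + 21*r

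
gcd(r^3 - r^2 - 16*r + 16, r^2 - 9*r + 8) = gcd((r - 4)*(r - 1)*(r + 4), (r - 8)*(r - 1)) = r - 1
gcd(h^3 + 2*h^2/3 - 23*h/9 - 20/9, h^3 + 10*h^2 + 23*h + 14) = h + 1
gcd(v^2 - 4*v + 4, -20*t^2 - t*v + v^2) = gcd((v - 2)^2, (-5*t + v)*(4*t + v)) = 1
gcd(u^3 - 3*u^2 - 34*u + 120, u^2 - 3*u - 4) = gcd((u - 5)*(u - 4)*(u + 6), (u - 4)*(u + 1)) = u - 4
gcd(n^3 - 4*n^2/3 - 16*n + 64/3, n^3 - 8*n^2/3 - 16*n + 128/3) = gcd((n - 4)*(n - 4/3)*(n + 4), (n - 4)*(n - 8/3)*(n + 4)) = n^2 - 16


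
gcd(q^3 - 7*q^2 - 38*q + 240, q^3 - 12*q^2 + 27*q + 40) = q^2 - 13*q + 40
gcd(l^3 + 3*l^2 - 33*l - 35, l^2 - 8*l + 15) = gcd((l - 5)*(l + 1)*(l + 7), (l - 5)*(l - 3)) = l - 5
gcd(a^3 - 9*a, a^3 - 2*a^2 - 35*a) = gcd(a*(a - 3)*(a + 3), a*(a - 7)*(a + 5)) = a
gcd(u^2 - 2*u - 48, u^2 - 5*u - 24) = u - 8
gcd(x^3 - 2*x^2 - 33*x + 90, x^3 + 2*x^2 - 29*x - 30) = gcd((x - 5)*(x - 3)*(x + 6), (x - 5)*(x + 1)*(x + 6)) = x^2 + x - 30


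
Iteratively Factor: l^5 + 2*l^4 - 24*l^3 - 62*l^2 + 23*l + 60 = (l + 1)*(l^4 + l^3 - 25*l^2 - 37*l + 60) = (l + 1)*(l + 3)*(l^3 - 2*l^2 - 19*l + 20) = (l + 1)*(l + 3)*(l + 4)*(l^2 - 6*l + 5) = (l - 5)*(l + 1)*(l + 3)*(l + 4)*(l - 1)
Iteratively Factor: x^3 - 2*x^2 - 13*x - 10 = (x + 1)*(x^2 - 3*x - 10) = (x - 5)*(x + 1)*(x + 2)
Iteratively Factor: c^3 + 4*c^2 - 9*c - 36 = (c + 3)*(c^2 + c - 12) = (c - 3)*(c + 3)*(c + 4)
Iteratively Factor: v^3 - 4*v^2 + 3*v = (v)*(v^2 - 4*v + 3) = v*(v - 3)*(v - 1)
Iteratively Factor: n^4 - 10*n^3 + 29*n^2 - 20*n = (n - 1)*(n^3 - 9*n^2 + 20*n) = n*(n - 1)*(n^2 - 9*n + 20) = n*(n - 5)*(n - 1)*(n - 4)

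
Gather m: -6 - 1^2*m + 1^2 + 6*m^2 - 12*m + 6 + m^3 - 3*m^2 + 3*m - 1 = m^3 + 3*m^2 - 10*m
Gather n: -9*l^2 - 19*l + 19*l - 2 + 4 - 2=-9*l^2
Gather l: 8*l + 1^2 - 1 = 8*l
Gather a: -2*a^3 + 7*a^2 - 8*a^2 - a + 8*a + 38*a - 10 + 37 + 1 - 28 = -2*a^3 - a^2 + 45*a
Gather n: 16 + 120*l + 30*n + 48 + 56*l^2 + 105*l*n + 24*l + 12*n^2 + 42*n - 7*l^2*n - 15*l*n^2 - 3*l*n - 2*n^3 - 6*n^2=56*l^2 + 144*l - 2*n^3 + n^2*(6 - 15*l) + n*(-7*l^2 + 102*l + 72) + 64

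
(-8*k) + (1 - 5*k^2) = -5*k^2 - 8*k + 1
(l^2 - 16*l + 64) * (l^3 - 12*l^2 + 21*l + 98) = l^5 - 28*l^4 + 277*l^3 - 1006*l^2 - 224*l + 6272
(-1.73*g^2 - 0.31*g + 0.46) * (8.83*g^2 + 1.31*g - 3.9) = -15.2759*g^4 - 5.0036*g^3 + 10.4027*g^2 + 1.8116*g - 1.794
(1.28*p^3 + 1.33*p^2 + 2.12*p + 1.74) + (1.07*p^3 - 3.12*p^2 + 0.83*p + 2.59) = 2.35*p^3 - 1.79*p^2 + 2.95*p + 4.33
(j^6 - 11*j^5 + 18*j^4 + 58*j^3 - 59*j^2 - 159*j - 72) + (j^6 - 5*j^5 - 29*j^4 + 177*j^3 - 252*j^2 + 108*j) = 2*j^6 - 16*j^5 - 11*j^4 + 235*j^3 - 311*j^2 - 51*j - 72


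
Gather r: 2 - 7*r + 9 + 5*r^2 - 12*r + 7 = 5*r^2 - 19*r + 18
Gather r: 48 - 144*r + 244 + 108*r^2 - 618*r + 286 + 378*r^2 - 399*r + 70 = 486*r^2 - 1161*r + 648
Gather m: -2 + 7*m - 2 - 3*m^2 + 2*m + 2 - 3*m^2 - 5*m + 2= -6*m^2 + 4*m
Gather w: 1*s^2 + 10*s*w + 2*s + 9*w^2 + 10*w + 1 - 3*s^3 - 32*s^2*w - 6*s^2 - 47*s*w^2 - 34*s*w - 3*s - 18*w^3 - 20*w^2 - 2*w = -3*s^3 - 5*s^2 - s - 18*w^3 + w^2*(-47*s - 11) + w*(-32*s^2 - 24*s + 8) + 1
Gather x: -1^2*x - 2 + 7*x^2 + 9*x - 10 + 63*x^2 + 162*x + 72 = 70*x^2 + 170*x + 60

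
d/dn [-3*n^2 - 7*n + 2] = -6*n - 7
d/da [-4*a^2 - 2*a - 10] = -8*a - 2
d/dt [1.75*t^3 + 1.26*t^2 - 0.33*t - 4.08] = 5.25*t^2 + 2.52*t - 0.33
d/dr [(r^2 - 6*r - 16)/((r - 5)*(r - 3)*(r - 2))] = (-r^4 + 12*r^3 + 19*r^2 - 380*r + 676)/(r^6 - 20*r^5 + 162*r^4 - 680*r^3 + 1561*r^2 - 1860*r + 900)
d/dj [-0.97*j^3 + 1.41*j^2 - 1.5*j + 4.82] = -2.91*j^2 + 2.82*j - 1.5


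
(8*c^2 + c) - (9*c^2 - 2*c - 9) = -c^2 + 3*c + 9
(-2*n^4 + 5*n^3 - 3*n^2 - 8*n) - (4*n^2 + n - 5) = -2*n^4 + 5*n^3 - 7*n^2 - 9*n + 5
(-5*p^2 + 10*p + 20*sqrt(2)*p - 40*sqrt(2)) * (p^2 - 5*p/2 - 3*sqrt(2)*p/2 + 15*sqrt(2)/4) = -5*p^4 + 45*p^3/2 + 55*sqrt(2)*p^3/2 - 495*sqrt(2)*p^2/4 - 85*p^2 + 275*sqrt(2)*p/2 + 270*p - 300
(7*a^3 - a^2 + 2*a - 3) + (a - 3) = 7*a^3 - a^2 + 3*a - 6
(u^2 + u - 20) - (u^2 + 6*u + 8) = -5*u - 28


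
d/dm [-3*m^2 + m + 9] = 1 - 6*m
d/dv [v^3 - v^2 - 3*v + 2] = 3*v^2 - 2*v - 3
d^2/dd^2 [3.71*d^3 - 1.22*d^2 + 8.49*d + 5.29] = 22.26*d - 2.44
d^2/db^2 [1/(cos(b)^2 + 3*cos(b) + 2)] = (-4*sin(b)^4 + 3*sin(b)^2 + 69*cos(b)/4 - 9*cos(3*b)/4 + 15)/((cos(b) + 1)^3*(cos(b) + 2)^3)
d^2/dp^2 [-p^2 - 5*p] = -2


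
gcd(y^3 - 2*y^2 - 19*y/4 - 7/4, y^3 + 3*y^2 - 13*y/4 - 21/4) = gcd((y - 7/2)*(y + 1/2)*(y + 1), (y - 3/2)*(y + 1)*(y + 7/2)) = y + 1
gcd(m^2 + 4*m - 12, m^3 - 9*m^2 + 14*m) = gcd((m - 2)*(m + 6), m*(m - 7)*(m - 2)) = m - 2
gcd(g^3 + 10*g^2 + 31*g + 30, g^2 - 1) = 1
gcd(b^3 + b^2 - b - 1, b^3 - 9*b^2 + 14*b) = 1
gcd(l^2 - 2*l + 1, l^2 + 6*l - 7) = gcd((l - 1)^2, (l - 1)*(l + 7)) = l - 1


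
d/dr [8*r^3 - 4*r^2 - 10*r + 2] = 24*r^2 - 8*r - 10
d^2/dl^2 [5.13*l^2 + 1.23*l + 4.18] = 10.2600000000000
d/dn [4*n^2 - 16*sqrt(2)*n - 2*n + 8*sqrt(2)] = 8*n - 16*sqrt(2) - 2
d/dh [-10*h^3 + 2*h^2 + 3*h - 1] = -30*h^2 + 4*h + 3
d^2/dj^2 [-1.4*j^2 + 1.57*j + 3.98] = -2.80000000000000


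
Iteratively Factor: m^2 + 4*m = (m)*(m + 4)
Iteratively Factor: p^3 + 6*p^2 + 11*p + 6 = (p + 2)*(p^2 + 4*p + 3) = (p + 1)*(p + 2)*(p + 3)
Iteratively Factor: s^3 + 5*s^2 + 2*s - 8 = (s - 1)*(s^2 + 6*s + 8) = (s - 1)*(s + 4)*(s + 2)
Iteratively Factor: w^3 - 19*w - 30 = (w - 5)*(w^2 + 5*w + 6) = (w - 5)*(w + 3)*(w + 2)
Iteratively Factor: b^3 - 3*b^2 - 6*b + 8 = (b + 2)*(b^2 - 5*b + 4) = (b - 1)*(b + 2)*(b - 4)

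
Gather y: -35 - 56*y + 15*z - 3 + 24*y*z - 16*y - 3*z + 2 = y*(24*z - 72) + 12*z - 36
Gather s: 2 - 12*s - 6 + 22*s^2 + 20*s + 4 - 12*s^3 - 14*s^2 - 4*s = -12*s^3 + 8*s^2 + 4*s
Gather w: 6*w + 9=6*w + 9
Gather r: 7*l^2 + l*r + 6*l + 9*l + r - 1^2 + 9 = 7*l^2 + 15*l + r*(l + 1) + 8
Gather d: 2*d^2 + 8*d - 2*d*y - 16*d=2*d^2 + d*(-2*y - 8)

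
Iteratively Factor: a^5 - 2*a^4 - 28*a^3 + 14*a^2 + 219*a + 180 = (a + 3)*(a^4 - 5*a^3 - 13*a^2 + 53*a + 60) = (a - 4)*(a + 3)*(a^3 - a^2 - 17*a - 15) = (a - 4)*(a + 3)^2*(a^2 - 4*a - 5) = (a - 5)*(a - 4)*(a + 3)^2*(a + 1)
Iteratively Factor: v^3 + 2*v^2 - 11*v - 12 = (v - 3)*(v^2 + 5*v + 4) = (v - 3)*(v + 4)*(v + 1)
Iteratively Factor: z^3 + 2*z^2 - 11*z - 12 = (z - 3)*(z^2 + 5*z + 4) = (z - 3)*(z + 4)*(z + 1)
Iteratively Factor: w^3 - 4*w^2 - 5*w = (w + 1)*(w^2 - 5*w) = (w - 5)*(w + 1)*(w)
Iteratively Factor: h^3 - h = (h - 1)*(h^2 + h) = h*(h - 1)*(h + 1)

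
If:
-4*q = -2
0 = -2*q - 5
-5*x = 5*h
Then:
No Solution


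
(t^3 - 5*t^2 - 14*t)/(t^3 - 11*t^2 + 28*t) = (t + 2)/(t - 4)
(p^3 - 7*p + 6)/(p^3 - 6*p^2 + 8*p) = (p^2 + 2*p - 3)/(p*(p - 4))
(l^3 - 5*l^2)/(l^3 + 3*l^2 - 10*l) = l*(l - 5)/(l^2 + 3*l - 10)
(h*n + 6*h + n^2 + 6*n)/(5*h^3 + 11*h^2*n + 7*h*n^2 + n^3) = (n + 6)/(5*h^2 + 6*h*n + n^2)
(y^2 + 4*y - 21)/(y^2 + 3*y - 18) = (y + 7)/(y + 6)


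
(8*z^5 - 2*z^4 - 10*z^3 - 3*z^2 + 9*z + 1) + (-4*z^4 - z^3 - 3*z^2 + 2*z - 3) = 8*z^5 - 6*z^4 - 11*z^3 - 6*z^2 + 11*z - 2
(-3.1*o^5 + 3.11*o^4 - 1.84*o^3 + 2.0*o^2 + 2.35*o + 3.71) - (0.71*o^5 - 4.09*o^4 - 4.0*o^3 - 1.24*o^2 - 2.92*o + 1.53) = -3.81*o^5 + 7.2*o^4 + 2.16*o^3 + 3.24*o^2 + 5.27*o + 2.18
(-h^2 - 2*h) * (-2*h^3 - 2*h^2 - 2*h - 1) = 2*h^5 + 6*h^4 + 6*h^3 + 5*h^2 + 2*h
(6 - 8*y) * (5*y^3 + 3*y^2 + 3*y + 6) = -40*y^4 + 6*y^3 - 6*y^2 - 30*y + 36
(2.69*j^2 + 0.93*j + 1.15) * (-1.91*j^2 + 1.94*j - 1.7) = -5.1379*j^4 + 3.4423*j^3 - 4.9653*j^2 + 0.65*j - 1.955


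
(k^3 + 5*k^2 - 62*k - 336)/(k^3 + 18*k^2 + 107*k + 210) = (k - 8)/(k + 5)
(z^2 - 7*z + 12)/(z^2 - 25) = (z^2 - 7*z + 12)/(z^2 - 25)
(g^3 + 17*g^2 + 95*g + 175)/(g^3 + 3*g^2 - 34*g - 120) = (g^2 + 12*g + 35)/(g^2 - 2*g - 24)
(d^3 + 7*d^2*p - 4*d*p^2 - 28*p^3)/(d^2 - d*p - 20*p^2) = (-d^3 - 7*d^2*p + 4*d*p^2 + 28*p^3)/(-d^2 + d*p + 20*p^2)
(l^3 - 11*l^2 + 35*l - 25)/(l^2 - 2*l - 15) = (l^2 - 6*l + 5)/(l + 3)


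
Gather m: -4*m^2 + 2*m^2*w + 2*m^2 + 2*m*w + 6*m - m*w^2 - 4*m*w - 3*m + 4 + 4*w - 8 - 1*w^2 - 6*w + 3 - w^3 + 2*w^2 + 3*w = m^2*(2*w - 2) + m*(-w^2 - 2*w + 3) - w^3 + w^2 + w - 1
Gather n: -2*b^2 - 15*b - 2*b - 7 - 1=-2*b^2 - 17*b - 8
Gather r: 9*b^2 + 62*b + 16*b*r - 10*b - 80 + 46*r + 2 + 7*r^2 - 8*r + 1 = 9*b^2 + 52*b + 7*r^2 + r*(16*b + 38) - 77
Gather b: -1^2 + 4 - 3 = 0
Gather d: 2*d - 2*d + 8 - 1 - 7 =0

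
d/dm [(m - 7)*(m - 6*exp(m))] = m - (m - 7)*(6*exp(m) - 1) - 6*exp(m)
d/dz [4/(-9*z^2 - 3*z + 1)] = 12*(6*z + 1)/(9*z^2 + 3*z - 1)^2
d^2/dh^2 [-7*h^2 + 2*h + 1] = -14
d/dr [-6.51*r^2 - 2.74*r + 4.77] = -13.02*r - 2.74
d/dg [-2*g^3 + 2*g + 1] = 2 - 6*g^2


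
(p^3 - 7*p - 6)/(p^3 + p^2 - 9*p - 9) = (p + 2)/(p + 3)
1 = 1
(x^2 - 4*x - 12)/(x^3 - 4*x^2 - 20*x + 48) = (x + 2)/(x^2 + 2*x - 8)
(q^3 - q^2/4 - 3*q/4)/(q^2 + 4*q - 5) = q*(4*q + 3)/(4*(q + 5))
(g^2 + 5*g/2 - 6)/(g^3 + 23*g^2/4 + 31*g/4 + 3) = 2*(2*g - 3)/(4*g^2 + 7*g + 3)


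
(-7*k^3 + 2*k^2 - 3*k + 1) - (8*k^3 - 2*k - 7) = -15*k^3 + 2*k^2 - k + 8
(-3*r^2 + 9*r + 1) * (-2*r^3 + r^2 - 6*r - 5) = 6*r^5 - 21*r^4 + 25*r^3 - 38*r^2 - 51*r - 5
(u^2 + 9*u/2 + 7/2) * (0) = 0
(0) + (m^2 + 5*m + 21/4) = m^2 + 5*m + 21/4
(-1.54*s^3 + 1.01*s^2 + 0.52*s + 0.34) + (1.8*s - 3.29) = -1.54*s^3 + 1.01*s^2 + 2.32*s - 2.95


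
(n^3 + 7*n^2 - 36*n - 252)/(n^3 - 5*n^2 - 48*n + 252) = (n + 6)/(n - 6)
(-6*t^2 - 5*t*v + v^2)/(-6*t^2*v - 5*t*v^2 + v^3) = 1/v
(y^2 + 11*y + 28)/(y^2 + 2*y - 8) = (y + 7)/(y - 2)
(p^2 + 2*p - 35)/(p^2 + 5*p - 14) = (p - 5)/(p - 2)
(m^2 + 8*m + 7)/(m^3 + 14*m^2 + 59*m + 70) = (m + 1)/(m^2 + 7*m + 10)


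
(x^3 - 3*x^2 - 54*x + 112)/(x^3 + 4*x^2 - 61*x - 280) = (x - 2)/(x + 5)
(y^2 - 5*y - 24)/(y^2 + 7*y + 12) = (y - 8)/(y + 4)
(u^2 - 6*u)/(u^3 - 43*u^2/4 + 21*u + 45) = 4*u/(4*u^2 - 19*u - 30)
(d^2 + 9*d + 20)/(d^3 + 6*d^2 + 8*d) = (d + 5)/(d*(d + 2))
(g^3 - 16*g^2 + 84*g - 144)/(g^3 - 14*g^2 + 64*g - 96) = (g - 6)/(g - 4)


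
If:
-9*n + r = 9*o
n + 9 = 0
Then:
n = -9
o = r/9 + 9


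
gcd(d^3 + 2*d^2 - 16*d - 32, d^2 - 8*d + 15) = 1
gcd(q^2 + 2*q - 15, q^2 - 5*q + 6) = q - 3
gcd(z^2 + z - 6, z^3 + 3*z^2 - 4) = 1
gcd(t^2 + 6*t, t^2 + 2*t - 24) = t + 6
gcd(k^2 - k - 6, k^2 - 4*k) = 1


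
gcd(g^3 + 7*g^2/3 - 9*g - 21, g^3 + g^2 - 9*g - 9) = g^2 - 9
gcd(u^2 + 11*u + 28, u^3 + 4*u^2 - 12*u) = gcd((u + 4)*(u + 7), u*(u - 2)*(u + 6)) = 1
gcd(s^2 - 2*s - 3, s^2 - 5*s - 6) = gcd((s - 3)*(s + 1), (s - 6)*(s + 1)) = s + 1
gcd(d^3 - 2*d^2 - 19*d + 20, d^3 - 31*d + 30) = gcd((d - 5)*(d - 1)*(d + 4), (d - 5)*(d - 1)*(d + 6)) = d^2 - 6*d + 5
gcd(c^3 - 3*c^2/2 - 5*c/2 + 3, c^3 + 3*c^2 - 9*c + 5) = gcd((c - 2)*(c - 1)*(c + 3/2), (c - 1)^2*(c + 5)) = c - 1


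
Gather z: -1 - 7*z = -7*z - 1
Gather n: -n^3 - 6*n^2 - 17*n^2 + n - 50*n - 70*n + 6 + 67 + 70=-n^3 - 23*n^2 - 119*n + 143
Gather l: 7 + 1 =8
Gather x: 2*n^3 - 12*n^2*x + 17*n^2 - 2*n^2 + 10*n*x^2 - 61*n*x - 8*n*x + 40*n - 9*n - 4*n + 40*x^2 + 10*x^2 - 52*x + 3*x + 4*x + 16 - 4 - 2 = 2*n^3 + 15*n^2 + 27*n + x^2*(10*n + 50) + x*(-12*n^2 - 69*n - 45) + 10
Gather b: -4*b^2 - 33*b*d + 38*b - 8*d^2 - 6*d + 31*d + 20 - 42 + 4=-4*b^2 + b*(38 - 33*d) - 8*d^2 + 25*d - 18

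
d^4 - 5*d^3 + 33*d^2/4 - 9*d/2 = d*(d - 2)*(d - 3/2)^2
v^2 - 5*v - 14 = (v - 7)*(v + 2)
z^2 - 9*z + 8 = (z - 8)*(z - 1)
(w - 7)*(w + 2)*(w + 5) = w^3 - 39*w - 70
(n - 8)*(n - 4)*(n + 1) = n^3 - 11*n^2 + 20*n + 32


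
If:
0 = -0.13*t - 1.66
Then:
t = -12.77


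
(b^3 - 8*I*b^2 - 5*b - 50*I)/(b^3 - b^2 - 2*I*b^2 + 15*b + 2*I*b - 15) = (b^2 - 3*I*b + 10)/(b^2 + b*(-1 + 3*I) - 3*I)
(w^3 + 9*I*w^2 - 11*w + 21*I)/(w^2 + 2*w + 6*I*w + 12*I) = (w^3 + 9*I*w^2 - 11*w + 21*I)/(w^2 + w*(2 + 6*I) + 12*I)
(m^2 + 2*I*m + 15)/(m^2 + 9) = (m + 5*I)/(m + 3*I)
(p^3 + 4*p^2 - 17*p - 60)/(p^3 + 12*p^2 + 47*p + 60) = (p - 4)/(p + 4)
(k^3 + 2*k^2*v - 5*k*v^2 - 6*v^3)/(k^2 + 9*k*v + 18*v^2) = (k^2 - k*v - 2*v^2)/(k + 6*v)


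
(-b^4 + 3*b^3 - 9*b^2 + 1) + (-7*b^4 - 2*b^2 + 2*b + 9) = -8*b^4 + 3*b^3 - 11*b^2 + 2*b + 10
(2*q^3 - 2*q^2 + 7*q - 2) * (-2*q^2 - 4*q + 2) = -4*q^5 - 4*q^4 - 2*q^3 - 28*q^2 + 22*q - 4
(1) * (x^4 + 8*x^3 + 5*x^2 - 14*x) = x^4 + 8*x^3 + 5*x^2 - 14*x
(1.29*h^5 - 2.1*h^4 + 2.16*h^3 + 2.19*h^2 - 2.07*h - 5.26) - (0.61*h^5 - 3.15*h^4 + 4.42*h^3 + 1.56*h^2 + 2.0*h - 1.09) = 0.68*h^5 + 1.05*h^4 - 2.26*h^3 + 0.63*h^2 - 4.07*h - 4.17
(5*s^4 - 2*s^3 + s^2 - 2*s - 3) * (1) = 5*s^4 - 2*s^3 + s^2 - 2*s - 3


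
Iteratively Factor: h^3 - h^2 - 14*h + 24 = (h - 2)*(h^2 + h - 12) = (h - 2)*(h + 4)*(h - 3)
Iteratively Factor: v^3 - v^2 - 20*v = (v)*(v^2 - v - 20) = v*(v - 5)*(v + 4)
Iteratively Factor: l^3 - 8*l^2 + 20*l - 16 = (l - 4)*(l^2 - 4*l + 4) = (l - 4)*(l - 2)*(l - 2)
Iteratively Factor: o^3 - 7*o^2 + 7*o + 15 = (o - 5)*(o^2 - 2*o - 3) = (o - 5)*(o + 1)*(o - 3)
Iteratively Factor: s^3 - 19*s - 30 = (s - 5)*(s^2 + 5*s + 6) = (s - 5)*(s + 2)*(s + 3)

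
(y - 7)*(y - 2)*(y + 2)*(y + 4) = y^4 - 3*y^3 - 32*y^2 + 12*y + 112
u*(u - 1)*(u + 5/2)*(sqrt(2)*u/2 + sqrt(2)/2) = sqrt(2)*u^4/2 + 5*sqrt(2)*u^3/4 - sqrt(2)*u^2/2 - 5*sqrt(2)*u/4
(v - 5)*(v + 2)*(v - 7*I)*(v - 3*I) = v^4 - 3*v^3 - 10*I*v^3 - 31*v^2 + 30*I*v^2 + 63*v + 100*I*v + 210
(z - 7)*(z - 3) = z^2 - 10*z + 21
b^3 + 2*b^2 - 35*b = b*(b - 5)*(b + 7)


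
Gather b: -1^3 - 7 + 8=0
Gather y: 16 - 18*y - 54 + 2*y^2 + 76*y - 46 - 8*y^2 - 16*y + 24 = -6*y^2 + 42*y - 60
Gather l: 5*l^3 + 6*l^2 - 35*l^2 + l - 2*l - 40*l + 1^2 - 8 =5*l^3 - 29*l^2 - 41*l - 7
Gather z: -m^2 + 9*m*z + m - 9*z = -m^2 + m + z*(9*m - 9)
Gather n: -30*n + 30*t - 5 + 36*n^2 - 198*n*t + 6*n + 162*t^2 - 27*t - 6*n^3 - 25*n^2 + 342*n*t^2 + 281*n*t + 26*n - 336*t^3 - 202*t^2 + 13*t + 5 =-6*n^3 + 11*n^2 + n*(342*t^2 + 83*t + 2) - 336*t^3 - 40*t^2 + 16*t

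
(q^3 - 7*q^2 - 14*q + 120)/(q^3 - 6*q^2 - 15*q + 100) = (q - 6)/(q - 5)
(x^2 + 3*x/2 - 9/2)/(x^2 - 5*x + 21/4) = 2*(x + 3)/(2*x - 7)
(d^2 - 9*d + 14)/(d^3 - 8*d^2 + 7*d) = (d - 2)/(d*(d - 1))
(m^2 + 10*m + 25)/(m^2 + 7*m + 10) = (m + 5)/(m + 2)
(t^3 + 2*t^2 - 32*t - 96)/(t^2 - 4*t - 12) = (t^2 + 8*t + 16)/(t + 2)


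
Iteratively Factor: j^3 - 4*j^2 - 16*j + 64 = (j - 4)*(j^2 - 16) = (j - 4)^2*(j + 4)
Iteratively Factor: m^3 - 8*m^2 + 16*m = (m)*(m^2 - 8*m + 16) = m*(m - 4)*(m - 4)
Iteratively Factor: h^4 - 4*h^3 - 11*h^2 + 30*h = (h - 2)*(h^3 - 2*h^2 - 15*h) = (h - 5)*(h - 2)*(h^2 + 3*h) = (h - 5)*(h - 2)*(h + 3)*(h)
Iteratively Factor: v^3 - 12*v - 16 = (v + 2)*(v^2 - 2*v - 8) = (v + 2)^2*(v - 4)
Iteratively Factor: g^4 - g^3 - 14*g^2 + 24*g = (g - 3)*(g^3 + 2*g^2 - 8*g) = (g - 3)*(g - 2)*(g^2 + 4*g) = (g - 3)*(g - 2)*(g + 4)*(g)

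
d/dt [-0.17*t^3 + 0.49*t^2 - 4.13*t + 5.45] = -0.51*t^2 + 0.98*t - 4.13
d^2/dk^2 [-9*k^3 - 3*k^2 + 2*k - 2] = -54*k - 6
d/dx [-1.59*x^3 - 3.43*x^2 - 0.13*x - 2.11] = -4.77*x^2 - 6.86*x - 0.13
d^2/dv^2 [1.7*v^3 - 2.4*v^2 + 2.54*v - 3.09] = 10.2*v - 4.8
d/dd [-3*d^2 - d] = -6*d - 1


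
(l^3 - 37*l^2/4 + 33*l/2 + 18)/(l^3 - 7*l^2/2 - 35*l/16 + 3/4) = 4*(l - 6)/(4*l - 1)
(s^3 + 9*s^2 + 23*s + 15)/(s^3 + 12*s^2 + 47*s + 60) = (s + 1)/(s + 4)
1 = 1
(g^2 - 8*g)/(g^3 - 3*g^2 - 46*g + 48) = g/(g^2 + 5*g - 6)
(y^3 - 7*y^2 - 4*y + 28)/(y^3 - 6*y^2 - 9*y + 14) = (y - 2)/(y - 1)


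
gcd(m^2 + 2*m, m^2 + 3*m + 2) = m + 2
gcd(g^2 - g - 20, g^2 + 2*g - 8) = g + 4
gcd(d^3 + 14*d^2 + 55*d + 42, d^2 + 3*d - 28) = d + 7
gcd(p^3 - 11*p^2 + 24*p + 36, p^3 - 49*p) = 1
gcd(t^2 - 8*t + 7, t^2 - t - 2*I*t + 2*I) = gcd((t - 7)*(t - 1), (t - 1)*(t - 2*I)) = t - 1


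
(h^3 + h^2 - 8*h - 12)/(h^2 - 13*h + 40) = (h^3 + h^2 - 8*h - 12)/(h^2 - 13*h + 40)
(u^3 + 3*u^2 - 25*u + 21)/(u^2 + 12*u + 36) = (u^3 + 3*u^2 - 25*u + 21)/(u^2 + 12*u + 36)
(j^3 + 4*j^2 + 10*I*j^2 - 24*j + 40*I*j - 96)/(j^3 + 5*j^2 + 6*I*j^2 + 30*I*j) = (j^2 + 4*j*(1 + I) + 16*I)/(j*(j + 5))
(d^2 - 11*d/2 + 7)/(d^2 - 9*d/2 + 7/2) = (d - 2)/(d - 1)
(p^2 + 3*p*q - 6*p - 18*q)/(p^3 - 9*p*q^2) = (p - 6)/(p*(p - 3*q))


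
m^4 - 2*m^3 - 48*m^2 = m^2*(m - 8)*(m + 6)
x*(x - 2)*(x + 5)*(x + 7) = x^4 + 10*x^3 + 11*x^2 - 70*x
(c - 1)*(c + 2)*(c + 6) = c^3 + 7*c^2 + 4*c - 12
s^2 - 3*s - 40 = (s - 8)*(s + 5)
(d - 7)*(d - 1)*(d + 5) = d^3 - 3*d^2 - 33*d + 35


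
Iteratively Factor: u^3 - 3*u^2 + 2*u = (u - 1)*(u^2 - 2*u) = (u - 2)*(u - 1)*(u)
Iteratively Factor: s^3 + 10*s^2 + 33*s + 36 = (s + 4)*(s^2 + 6*s + 9) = (s + 3)*(s + 4)*(s + 3)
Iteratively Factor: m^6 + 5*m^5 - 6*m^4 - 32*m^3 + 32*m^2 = (m + 4)*(m^5 + m^4 - 10*m^3 + 8*m^2) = m*(m + 4)*(m^4 + m^3 - 10*m^2 + 8*m) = m*(m - 1)*(m + 4)*(m^3 + 2*m^2 - 8*m) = m*(m - 2)*(m - 1)*(m + 4)*(m^2 + 4*m) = m*(m - 2)*(m - 1)*(m + 4)^2*(m)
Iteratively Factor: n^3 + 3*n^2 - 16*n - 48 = (n - 4)*(n^2 + 7*n + 12) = (n - 4)*(n + 3)*(n + 4)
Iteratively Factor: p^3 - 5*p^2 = (p)*(p^2 - 5*p) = p*(p - 5)*(p)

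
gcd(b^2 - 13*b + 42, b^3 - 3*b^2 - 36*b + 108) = b - 6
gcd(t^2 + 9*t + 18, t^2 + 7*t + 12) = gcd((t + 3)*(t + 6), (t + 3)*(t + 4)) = t + 3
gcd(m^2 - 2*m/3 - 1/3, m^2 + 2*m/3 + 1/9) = m + 1/3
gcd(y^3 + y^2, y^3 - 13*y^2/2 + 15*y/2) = y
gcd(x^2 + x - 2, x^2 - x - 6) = x + 2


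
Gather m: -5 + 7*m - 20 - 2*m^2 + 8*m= -2*m^2 + 15*m - 25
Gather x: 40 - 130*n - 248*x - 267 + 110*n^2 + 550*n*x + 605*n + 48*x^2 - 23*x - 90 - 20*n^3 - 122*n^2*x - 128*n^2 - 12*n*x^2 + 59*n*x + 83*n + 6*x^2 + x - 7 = -20*n^3 - 18*n^2 + 558*n + x^2*(54 - 12*n) + x*(-122*n^2 + 609*n - 270) - 324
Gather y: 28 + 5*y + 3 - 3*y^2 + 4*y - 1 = -3*y^2 + 9*y + 30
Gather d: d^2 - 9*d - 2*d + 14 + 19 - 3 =d^2 - 11*d + 30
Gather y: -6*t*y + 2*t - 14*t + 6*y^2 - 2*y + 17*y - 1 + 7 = -12*t + 6*y^2 + y*(15 - 6*t) + 6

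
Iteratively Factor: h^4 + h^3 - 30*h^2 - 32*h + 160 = (h + 4)*(h^3 - 3*h^2 - 18*h + 40) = (h + 4)^2*(h^2 - 7*h + 10) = (h - 5)*(h + 4)^2*(h - 2)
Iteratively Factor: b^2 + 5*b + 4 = (b + 4)*(b + 1)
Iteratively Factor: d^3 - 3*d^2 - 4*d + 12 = (d + 2)*(d^2 - 5*d + 6) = (d - 3)*(d + 2)*(d - 2)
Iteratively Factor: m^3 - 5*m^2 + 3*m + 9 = (m + 1)*(m^2 - 6*m + 9) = (m - 3)*(m + 1)*(m - 3)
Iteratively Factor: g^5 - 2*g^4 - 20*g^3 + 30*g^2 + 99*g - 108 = (g - 3)*(g^4 + g^3 - 17*g^2 - 21*g + 36) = (g - 3)*(g + 3)*(g^3 - 2*g^2 - 11*g + 12) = (g - 4)*(g - 3)*(g + 3)*(g^2 + 2*g - 3) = (g - 4)*(g - 3)*(g + 3)^2*(g - 1)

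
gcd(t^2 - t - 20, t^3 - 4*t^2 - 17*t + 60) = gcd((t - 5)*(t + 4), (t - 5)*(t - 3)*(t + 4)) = t^2 - t - 20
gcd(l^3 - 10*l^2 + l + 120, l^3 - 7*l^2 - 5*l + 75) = l^2 - 2*l - 15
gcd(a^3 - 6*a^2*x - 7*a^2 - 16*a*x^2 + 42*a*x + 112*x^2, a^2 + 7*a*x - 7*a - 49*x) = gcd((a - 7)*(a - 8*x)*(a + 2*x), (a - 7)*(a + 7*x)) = a - 7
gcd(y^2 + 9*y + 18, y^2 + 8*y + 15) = y + 3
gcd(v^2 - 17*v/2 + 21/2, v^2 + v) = 1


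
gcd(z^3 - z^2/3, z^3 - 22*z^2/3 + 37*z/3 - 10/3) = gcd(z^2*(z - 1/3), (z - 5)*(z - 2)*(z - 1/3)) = z - 1/3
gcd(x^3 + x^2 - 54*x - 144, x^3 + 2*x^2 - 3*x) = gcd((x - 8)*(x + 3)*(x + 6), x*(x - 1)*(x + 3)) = x + 3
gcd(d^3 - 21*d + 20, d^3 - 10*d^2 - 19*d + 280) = d + 5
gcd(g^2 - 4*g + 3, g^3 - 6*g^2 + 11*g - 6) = g^2 - 4*g + 3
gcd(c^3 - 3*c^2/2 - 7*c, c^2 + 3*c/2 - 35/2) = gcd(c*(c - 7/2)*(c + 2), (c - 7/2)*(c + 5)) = c - 7/2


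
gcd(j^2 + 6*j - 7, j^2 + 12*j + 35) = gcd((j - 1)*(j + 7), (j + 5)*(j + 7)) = j + 7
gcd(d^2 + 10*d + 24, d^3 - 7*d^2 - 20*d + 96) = d + 4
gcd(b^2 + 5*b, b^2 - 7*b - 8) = 1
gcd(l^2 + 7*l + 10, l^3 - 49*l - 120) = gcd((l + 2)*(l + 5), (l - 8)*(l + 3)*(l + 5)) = l + 5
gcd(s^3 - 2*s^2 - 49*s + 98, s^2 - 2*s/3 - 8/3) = s - 2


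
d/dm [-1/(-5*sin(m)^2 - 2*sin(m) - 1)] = -2*(5*sin(m) + 1)*cos(m)/(5*sin(m)^2 + 2*sin(m) + 1)^2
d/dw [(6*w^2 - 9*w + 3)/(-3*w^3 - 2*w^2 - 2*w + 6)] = 3*(6*w^4 - 18*w^3 - w^2 + 28*w - 16)/(9*w^6 + 12*w^5 + 16*w^4 - 28*w^3 - 20*w^2 - 24*w + 36)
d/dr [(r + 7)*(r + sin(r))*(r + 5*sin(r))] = (r + 7)*(r + sin(r))*(5*cos(r) + 1) + (r + 7)*(r + 5*sin(r))*(cos(r) + 1) + (r + sin(r))*(r + 5*sin(r))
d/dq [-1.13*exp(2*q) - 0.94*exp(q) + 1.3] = (-2.26*exp(q) - 0.94)*exp(q)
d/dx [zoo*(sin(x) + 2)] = zoo*cos(x)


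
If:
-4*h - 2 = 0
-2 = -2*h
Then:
No Solution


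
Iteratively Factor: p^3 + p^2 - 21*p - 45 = (p + 3)*(p^2 - 2*p - 15) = (p - 5)*(p + 3)*(p + 3)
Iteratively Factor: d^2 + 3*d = (d)*(d + 3)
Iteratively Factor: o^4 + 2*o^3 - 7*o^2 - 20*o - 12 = (o + 1)*(o^3 + o^2 - 8*o - 12) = (o + 1)*(o + 2)*(o^2 - o - 6) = (o - 3)*(o + 1)*(o + 2)*(o + 2)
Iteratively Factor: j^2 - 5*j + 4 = (j - 1)*(j - 4)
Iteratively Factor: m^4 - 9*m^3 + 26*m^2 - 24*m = (m - 4)*(m^3 - 5*m^2 + 6*m) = m*(m - 4)*(m^2 - 5*m + 6) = m*(m - 4)*(m - 2)*(m - 3)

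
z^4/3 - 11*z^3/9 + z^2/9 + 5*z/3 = z*(z/3 + 1/3)*(z - 3)*(z - 5/3)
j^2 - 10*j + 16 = (j - 8)*(j - 2)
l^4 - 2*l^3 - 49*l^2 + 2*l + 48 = (l - 8)*(l - 1)*(l + 1)*(l + 6)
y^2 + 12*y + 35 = (y + 5)*(y + 7)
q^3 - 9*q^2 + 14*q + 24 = (q - 6)*(q - 4)*(q + 1)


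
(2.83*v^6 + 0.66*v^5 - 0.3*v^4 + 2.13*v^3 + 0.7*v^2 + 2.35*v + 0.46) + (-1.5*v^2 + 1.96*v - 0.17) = 2.83*v^6 + 0.66*v^5 - 0.3*v^4 + 2.13*v^3 - 0.8*v^2 + 4.31*v + 0.29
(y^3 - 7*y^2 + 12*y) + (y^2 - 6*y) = y^3 - 6*y^2 + 6*y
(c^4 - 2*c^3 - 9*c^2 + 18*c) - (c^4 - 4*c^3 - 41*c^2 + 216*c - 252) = 2*c^3 + 32*c^2 - 198*c + 252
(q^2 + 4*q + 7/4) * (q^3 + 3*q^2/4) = q^5 + 19*q^4/4 + 19*q^3/4 + 21*q^2/16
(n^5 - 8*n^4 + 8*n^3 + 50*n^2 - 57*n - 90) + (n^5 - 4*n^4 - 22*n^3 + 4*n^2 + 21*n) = 2*n^5 - 12*n^4 - 14*n^3 + 54*n^2 - 36*n - 90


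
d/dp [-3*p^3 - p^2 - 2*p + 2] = -9*p^2 - 2*p - 2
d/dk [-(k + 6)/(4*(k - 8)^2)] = (k + 20)/(4*(k - 8)^3)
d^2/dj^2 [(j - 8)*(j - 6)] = 2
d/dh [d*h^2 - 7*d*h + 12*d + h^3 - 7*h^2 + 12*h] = 2*d*h - 7*d + 3*h^2 - 14*h + 12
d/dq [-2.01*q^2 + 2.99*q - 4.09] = 2.99 - 4.02*q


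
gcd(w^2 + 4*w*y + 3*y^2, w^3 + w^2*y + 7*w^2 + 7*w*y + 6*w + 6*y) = w + y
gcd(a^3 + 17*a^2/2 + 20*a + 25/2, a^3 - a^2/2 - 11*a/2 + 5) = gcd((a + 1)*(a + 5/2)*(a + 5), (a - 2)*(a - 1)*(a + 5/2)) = a + 5/2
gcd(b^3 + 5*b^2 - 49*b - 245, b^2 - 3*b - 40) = b + 5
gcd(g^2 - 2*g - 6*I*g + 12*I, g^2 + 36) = g - 6*I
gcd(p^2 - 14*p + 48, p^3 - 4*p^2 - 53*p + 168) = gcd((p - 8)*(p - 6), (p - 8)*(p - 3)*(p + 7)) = p - 8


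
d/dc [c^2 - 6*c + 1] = 2*c - 6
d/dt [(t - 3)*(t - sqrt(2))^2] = (t - sqrt(2))*(3*t - 6 - sqrt(2))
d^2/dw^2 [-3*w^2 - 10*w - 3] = -6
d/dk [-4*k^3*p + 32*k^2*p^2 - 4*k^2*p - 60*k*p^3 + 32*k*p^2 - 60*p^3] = 4*p*(-3*k^2 + 16*k*p - 2*k - 15*p^2 + 8*p)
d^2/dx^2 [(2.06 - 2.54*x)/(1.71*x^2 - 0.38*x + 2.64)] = (-(2.54*x - 2.06)*(3.42*x - 0.38)*(6.84*x - 0.76) + (26.0604*x - 8.9756)*(1.71*x^2 - 0.38*x + 2.64))/(1.71*x^2 - 0.38*x + 2.64)^3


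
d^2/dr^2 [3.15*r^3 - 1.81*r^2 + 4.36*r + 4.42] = 18.9*r - 3.62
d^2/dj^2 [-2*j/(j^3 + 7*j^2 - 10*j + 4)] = 4*(-j*(3*j^2 + 14*j - 10)^2 + (3*j^2 + j*(3*j + 7) + 14*j - 10)*(j^3 + 7*j^2 - 10*j + 4))/(j^3 + 7*j^2 - 10*j + 4)^3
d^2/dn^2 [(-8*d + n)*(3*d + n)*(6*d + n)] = 2*d + 6*n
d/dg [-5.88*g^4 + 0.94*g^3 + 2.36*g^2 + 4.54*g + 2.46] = -23.52*g^3 + 2.82*g^2 + 4.72*g + 4.54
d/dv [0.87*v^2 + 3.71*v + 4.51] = 1.74*v + 3.71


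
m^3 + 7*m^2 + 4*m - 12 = (m - 1)*(m + 2)*(m + 6)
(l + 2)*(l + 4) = l^2 + 6*l + 8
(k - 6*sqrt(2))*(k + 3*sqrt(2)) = k^2 - 3*sqrt(2)*k - 36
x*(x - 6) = x^2 - 6*x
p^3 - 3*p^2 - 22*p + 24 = (p - 6)*(p - 1)*(p + 4)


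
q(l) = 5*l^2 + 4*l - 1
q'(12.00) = 124.00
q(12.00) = 767.00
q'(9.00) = 94.00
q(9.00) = 440.00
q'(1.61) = 20.10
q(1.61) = 18.40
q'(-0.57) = -1.70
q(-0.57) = -1.66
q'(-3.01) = -26.10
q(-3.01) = 32.26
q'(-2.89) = -24.90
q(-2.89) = 29.20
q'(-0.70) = -3.00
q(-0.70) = -1.35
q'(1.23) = 16.30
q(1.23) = 11.48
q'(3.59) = 39.90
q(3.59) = 77.80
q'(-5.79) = -53.90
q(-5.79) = 143.46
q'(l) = 10*l + 4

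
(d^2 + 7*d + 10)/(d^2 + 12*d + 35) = (d + 2)/(d + 7)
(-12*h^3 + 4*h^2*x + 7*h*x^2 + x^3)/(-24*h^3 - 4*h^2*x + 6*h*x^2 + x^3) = (-h + x)/(-2*h + x)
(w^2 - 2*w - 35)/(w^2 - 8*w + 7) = (w + 5)/(w - 1)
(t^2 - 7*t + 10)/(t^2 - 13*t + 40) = (t - 2)/(t - 8)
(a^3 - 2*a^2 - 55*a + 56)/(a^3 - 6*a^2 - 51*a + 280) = (a - 1)/(a - 5)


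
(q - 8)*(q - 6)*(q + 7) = q^3 - 7*q^2 - 50*q + 336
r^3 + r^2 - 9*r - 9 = (r - 3)*(r + 1)*(r + 3)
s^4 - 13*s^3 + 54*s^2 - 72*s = s*(s - 6)*(s - 4)*(s - 3)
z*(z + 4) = z^2 + 4*z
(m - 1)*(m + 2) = m^2 + m - 2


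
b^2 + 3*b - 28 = (b - 4)*(b + 7)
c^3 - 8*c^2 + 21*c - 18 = (c - 3)^2*(c - 2)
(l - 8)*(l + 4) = l^2 - 4*l - 32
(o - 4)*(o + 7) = o^2 + 3*o - 28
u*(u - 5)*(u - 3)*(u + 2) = u^4 - 6*u^3 - u^2 + 30*u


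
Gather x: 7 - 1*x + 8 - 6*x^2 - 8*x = -6*x^2 - 9*x + 15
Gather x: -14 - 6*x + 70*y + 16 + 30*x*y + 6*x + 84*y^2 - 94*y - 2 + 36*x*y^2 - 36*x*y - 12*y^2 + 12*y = x*(36*y^2 - 6*y) + 72*y^2 - 12*y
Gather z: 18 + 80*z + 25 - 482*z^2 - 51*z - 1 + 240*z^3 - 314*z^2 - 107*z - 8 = 240*z^3 - 796*z^2 - 78*z + 34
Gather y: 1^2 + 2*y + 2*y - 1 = 4*y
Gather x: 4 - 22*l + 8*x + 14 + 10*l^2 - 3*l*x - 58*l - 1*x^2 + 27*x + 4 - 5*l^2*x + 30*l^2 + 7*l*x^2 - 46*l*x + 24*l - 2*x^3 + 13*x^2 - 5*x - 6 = 40*l^2 - 56*l - 2*x^3 + x^2*(7*l + 12) + x*(-5*l^2 - 49*l + 30) + 16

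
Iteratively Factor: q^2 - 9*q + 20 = (q - 4)*(q - 5)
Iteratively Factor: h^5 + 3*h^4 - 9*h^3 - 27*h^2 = (h - 3)*(h^4 + 6*h^3 + 9*h^2) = (h - 3)*(h + 3)*(h^3 + 3*h^2) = h*(h - 3)*(h + 3)*(h^2 + 3*h) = h^2*(h - 3)*(h + 3)*(h + 3)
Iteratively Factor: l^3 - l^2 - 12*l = (l + 3)*(l^2 - 4*l) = (l - 4)*(l + 3)*(l)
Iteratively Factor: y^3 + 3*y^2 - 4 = (y - 1)*(y^2 + 4*y + 4) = (y - 1)*(y + 2)*(y + 2)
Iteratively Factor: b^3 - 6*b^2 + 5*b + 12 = (b + 1)*(b^2 - 7*b + 12) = (b - 4)*(b + 1)*(b - 3)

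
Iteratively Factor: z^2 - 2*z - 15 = (z + 3)*(z - 5)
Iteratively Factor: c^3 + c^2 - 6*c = (c)*(c^2 + c - 6) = c*(c + 3)*(c - 2)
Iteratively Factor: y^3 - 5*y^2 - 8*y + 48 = (y - 4)*(y^2 - y - 12) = (y - 4)^2*(y + 3)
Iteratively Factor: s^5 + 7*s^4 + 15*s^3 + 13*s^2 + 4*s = (s + 1)*(s^4 + 6*s^3 + 9*s^2 + 4*s) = (s + 1)*(s + 4)*(s^3 + 2*s^2 + s) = s*(s + 1)*(s + 4)*(s^2 + 2*s + 1) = s*(s + 1)^2*(s + 4)*(s + 1)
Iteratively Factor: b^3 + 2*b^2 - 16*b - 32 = (b - 4)*(b^2 + 6*b + 8) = (b - 4)*(b + 2)*(b + 4)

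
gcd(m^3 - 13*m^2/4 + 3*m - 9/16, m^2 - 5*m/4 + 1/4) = m - 1/4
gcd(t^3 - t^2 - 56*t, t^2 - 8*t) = t^2 - 8*t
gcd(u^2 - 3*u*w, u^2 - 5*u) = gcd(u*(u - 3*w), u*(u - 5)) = u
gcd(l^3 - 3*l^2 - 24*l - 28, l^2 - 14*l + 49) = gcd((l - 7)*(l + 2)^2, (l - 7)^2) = l - 7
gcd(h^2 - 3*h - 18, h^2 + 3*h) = h + 3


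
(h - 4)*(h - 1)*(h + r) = h^3 + h^2*r - 5*h^2 - 5*h*r + 4*h + 4*r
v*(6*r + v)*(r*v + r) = 6*r^2*v^2 + 6*r^2*v + r*v^3 + r*v^2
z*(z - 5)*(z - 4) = z^3 - 9*z^2 + 20*z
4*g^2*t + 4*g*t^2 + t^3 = t*(2*g + t)^2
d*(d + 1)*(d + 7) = d^3 + 8*d^2 + 7*d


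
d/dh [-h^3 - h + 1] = -3*h^2 - 1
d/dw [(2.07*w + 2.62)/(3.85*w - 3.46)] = (59.682232 - 66.40942*w)/(3.85*w - 3.46)^3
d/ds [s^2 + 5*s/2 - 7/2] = 2*s + 5/2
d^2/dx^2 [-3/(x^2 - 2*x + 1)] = -18/(x^4 - 4*x^3 + 6*x^2 - 4*x + 1)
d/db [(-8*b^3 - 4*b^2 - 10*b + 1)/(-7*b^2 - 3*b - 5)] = (56*b^4 + 48*b^3 + 62*b^2 + 54*b + 53)/(49*b^4 + 42*b^3 + 79*b^2 + 30*b + 25)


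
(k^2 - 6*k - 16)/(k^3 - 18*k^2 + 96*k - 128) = (k + 2)/(k^2 - 10*k + 16)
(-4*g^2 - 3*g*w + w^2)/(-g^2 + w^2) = (-4*g + w)/(-g + w)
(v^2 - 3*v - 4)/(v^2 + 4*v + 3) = (v - 4)/(v + 3)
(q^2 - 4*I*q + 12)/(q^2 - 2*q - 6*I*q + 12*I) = (q + 2*I)/(q - 2)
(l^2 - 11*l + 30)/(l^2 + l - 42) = (l - 5)/(l + 7)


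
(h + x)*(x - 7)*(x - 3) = h*x^2 - 10*h*x + 21*h + x^3 - 10*x^2 + 21*x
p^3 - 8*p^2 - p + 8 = (p - 8)*(p - 1)*(p + 1)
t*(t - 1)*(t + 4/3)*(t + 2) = t^4 + 7*t^3/3 - 2*t^2/3 - 8*t/3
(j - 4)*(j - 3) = j^2 - 7*j + 12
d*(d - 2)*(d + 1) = d^3 - d^2 - 2*d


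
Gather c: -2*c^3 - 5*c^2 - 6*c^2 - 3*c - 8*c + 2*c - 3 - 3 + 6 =-2*c^3 - 11*c^2 - 9*c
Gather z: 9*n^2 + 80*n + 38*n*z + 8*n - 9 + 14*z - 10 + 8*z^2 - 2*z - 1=9*n^2 + 88*n + 8*z^2 + z*(38*n + 12) - 20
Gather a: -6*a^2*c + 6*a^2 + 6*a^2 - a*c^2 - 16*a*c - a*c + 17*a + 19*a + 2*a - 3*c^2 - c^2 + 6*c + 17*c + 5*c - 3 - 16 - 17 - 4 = a^2*(12 - 6*c) + a*(-c^2 - 17*c + 38) - 4*c^2 + 28*c - 40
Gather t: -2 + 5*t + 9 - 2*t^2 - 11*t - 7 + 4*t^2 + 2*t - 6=2*t^2 - 4*t - 6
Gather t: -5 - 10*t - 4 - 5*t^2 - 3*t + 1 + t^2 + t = -4*t^2 - 12*t - 8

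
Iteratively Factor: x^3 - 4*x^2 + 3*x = (x - 3)*(x^2 - x) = x*(x - 3)*(x - 1)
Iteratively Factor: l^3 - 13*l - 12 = (l + 3)*(l^2 - 3*l - 4) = (l - 4)*(l + 3)*(l + 1)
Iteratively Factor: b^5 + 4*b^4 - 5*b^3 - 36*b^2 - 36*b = (b)*(b^4 + 4*b^3 - 5*b^2 - 36*b - 36) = b*(b + 2)*(b^3 + 2*b^2 - 9*b - 18) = b*(b - 3)*(b + 2)*(b^2 + 5*b + 6) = b*(b - 3)*(b + 2)*(b + 3)*(b + 2)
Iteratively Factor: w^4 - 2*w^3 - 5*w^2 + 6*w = (w - 3)*(w^3 + w^2 - 2*w) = (w - 3)*(w - 1)*(w^2 + 2*w) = (w - 3)*(w - 1)*(w + 2)*(w)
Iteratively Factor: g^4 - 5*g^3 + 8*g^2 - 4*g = (g - 2)*(g^3 - 3*g^2 + 2*g) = (g - 2)^2*(g^2 - g) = g*(g - 2)^2*(g - 1)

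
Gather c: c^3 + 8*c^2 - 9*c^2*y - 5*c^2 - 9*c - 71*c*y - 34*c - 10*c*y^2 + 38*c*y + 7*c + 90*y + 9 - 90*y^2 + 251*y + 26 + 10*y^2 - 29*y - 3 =c^3 + c^2*(3 - 9*y) + c*(-10*y^2 - 33*y - 36) - 80*y^2 + 312*y + 32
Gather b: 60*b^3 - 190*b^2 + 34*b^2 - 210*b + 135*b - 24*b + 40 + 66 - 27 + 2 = 60*b^3 - 156*b^2 - 99*b + 81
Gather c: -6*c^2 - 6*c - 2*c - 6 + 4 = -6*c^2 - 8*c - 2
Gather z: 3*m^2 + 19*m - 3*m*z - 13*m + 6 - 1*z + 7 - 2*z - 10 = 3*m^2 + 6*m + z*(-3*m - 3) + 3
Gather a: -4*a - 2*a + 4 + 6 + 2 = 12 - 6*a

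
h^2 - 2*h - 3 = (h - 3)*(h + 1)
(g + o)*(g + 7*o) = g^2 + 8*g*o + 7*o^2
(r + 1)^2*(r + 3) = r^3 + 5*r^2 + 7*r + 3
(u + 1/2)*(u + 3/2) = u^2 + 2*u + 3/4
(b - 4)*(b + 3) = b^2 - b - 12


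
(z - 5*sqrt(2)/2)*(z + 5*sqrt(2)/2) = z^2 - 25/2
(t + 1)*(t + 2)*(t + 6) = t^3 + 9*t^2 + 20*t + 12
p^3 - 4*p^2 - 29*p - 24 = (p - 8)*(p + 1)*(p + 3)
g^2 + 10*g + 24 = (g + 4)*(g + 6)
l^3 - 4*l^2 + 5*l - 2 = (l - 2)*(l - 1)^2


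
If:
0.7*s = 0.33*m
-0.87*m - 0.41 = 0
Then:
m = -0.47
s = -0.22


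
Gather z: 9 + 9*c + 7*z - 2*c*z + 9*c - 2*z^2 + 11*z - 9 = 18*c - 2*z^2 + z*(18 - 2*c)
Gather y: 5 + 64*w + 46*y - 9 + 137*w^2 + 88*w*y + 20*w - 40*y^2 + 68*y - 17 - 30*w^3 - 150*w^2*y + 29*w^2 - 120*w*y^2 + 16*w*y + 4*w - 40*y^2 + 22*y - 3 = -30*w^3 + 166*w^2 + 88*w + y^2*(-120*w - 80) + y*(-150*w^2 + 104*w + 136) - 24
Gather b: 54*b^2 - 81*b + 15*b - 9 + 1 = 54*b^2 - 66*b - 8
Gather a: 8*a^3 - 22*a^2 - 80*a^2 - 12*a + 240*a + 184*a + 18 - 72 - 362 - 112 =8*a^3 - 102*a^2 + 412*a - 528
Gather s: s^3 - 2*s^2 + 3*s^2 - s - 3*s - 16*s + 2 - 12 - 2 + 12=s^3 + s^2 - 20*s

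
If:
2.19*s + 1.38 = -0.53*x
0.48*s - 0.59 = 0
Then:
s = 1.23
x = -7.68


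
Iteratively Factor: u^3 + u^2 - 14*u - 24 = (u + 2)*(u^2 - u - 12) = (u + 2)*(u + 3)*(u - 4)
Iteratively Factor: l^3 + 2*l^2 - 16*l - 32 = (l + 4)*(l^2 - 2*l - 8) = (l - 4)*(l + 4)*(l + 2)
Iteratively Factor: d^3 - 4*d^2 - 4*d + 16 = (d + 2)*(d^2 - 6*d + 8) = (d - 2)*(d + 2)*(d - 4)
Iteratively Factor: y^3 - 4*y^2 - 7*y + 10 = (y + 2)*(y^2 - 6*y + 5) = (y - 5)*(y + 2)*(y - 1)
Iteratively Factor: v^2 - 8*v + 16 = (v - 4)*(v - 4)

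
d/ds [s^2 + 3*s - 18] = 2*s + 3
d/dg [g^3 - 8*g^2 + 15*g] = 3*g^2 - 16*g + 15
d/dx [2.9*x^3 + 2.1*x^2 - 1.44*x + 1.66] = 8.7*x^2 + 4.2*x - 1.44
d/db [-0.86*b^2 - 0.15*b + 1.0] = -1.72*b - 0.15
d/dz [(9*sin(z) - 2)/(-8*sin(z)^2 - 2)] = -(8*sin(2*z) + 9*cos(3*z))/(2*(2*cos(2*z) - 3)^2)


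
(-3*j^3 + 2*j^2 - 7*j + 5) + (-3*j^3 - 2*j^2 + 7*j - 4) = 1 - 6*j^3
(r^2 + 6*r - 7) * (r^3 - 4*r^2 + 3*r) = r^5 + 2*r^4 - 28*r^3 + 46*r^2 - 21*r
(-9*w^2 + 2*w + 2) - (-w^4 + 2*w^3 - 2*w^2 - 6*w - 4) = w^4 - 2*w^3 - 7*w^2 + 8*w + 6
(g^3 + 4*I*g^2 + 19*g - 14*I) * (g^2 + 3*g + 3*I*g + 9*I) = g^5 + 3*g^4 + 7*I*g^4 + 7*g^3 + 21*I*g^3 + 21*g^2 + 43*I*g^2 + 42*g + 129*I*g + 126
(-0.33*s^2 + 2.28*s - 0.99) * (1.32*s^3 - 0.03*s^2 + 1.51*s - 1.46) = -0.4356*s^5 + 3.0195*s^4 - 1.8735*s^3 + 3.9543*s^2 - 4.8237*s + 1.4454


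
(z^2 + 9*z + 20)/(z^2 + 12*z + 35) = (z + 4)/(z + 7)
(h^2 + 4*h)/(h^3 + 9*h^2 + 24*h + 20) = h*(h + 4)/(h^3 + 9*h^2 + 24*h + 20)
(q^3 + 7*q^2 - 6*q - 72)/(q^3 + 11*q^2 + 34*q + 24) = (q - 3)/(q + 1)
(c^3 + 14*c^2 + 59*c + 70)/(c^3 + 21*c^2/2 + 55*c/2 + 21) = 2*(c + 5)/(2*c + 3)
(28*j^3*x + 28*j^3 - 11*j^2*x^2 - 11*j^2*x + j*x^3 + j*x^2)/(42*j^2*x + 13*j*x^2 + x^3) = j*(28*j^2*x + 28*j^2 - 11*j*x^2 - 11*j*x + x^3 + x^2)/(x*(42*j^2 + 13*j*x + x^2))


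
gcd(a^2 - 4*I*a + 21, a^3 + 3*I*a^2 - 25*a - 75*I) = a + 3*I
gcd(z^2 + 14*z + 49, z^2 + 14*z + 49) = z^2 + 14*z + 49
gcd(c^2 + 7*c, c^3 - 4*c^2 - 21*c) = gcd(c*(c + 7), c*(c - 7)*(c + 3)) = c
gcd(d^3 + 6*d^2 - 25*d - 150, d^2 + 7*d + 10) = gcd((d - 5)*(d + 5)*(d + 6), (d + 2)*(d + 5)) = d + 5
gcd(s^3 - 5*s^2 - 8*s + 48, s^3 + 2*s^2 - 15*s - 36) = s^2 - s - 12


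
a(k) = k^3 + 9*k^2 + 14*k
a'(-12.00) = 230.00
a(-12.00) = -600.00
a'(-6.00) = 14.00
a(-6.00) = 24.00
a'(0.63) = 26.53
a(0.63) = 12.64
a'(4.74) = 166.72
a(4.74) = 375.06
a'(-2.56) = -12.42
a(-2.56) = 6.37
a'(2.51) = 78.08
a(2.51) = 107.65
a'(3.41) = 110.26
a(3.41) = 192.04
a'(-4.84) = -2.84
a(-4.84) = 29.69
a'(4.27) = 145.56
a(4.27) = 301.73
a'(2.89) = 91.08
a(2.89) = 139.77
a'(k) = 3*k^2 + 18*k + 14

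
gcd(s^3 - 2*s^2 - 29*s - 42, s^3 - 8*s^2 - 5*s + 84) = s^2 - 4*s - 21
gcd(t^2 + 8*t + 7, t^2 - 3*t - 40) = 1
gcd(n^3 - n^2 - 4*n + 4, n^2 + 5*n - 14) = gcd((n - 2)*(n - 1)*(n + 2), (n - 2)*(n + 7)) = n - 2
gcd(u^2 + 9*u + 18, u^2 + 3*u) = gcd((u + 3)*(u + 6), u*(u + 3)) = u + 3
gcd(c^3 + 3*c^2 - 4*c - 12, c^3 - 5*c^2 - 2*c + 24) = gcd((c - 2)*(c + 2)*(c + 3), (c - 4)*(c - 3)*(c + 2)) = c + 2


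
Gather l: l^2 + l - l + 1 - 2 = l^2 - 1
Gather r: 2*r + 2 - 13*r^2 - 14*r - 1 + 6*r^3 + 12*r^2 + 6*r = 6*r^3 - r^2 - 6*r + 1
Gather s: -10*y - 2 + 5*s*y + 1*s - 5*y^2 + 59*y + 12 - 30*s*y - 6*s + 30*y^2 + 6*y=s*(-25*y - 5) + 25*y^2 + 55*y + 10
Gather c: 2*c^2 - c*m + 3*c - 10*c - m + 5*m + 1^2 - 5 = 2*c^2 + c*(-m - 7) + 4*m - 4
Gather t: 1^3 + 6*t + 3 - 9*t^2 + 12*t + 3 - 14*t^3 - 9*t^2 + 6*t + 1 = -14*t^3 - 18*t^2 + 24*t + 8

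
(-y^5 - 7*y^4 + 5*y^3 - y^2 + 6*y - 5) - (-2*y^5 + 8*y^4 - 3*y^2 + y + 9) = y^5 - 15*y^4 + 5*y^3 + 2*y^2 + 5*y - 14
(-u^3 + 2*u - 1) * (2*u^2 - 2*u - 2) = -2*u^5 + 2*u^4 + 6*u^3 - 6*u^2 - 2*u + 2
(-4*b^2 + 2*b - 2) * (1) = -4*b^2 + 2*b - 2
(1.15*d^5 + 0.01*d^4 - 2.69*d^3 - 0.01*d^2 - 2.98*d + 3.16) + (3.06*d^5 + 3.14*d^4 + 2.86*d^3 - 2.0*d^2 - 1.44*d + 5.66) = 4.21*d^5 + 3.15*d^4 + 0.17*d^3 - 2.01*d^2 - 4.42*d + 8.82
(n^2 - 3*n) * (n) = n^3 - 3*n^2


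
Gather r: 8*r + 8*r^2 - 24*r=8*r^2 - 16*r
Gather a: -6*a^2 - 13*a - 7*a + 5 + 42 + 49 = -6*a^2 - 20*a + 96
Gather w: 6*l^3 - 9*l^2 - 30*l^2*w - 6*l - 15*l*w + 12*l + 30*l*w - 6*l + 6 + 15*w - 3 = 6*l^3 - 9*l^2 + w*(-30*l^2 + 15*l + 15) + 3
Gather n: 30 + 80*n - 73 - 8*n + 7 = 72*n - 36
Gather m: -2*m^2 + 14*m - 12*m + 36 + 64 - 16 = -2*m^2 + 2*m + 84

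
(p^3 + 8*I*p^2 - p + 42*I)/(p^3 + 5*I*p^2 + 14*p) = (p + 3*I)/p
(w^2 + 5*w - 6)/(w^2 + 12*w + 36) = (w - 1)/(w + 6)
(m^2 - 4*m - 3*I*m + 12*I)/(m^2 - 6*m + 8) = (m - 3*I)/(m - 2)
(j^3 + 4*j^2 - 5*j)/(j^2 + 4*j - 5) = j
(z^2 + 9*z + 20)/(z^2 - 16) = (z + 5)/(z - 4)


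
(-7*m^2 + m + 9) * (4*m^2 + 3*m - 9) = -28*m^4 - 17*m^3 + 102*m^2 + 18*m - 81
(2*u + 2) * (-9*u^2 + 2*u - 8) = -18*u^3 - 14*u^2 - 12*u - 16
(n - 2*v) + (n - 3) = 2*n - 2*v - 3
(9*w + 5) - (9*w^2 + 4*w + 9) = -9*w^2 + 5*w - 4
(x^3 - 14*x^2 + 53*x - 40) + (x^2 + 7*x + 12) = x^3 - 13*x^2 + 60*x - 28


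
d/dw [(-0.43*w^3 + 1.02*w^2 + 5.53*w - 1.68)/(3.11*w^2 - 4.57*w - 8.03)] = (-1.3373*w^4 + 3.9302*w^3 - 11.501*w^2 - 5.9316*w - 52.0835)/(9.6721*w^4 - 28.4254*w^3 - 29.0617*w^2 + 73.3942*w + 64.4809)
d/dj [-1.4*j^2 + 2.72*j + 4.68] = 2.72 - 2.8*j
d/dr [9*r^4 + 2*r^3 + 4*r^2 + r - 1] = 36*r^3 + 6*r^2 + 8*r + 1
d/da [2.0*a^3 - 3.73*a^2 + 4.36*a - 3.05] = 6.0*a^2 - 7.46*a + 4.36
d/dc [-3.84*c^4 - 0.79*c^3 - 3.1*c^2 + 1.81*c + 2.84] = -15.36*c^3 - 2.37*c^2 - 6.2*c + 1.81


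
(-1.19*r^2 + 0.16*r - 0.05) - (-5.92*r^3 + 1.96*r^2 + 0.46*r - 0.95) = 5.92*r^3 - 3.15*r^2 - 0.3*r + 0.9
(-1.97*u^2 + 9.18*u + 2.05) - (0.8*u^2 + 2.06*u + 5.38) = -2.77*u^2 + 7.12*u - 3.33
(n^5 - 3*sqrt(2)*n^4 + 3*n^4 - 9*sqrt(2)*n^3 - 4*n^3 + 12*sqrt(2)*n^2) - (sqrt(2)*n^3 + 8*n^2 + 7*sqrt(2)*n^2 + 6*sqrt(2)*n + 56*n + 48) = n^5 - 3*sqrt(2)*n^4 + 3*n^4 - 10*sqrt(2)*n^3 - 4*n^3 - 8*n^2 + 5*sqrt(2)*n^2 - 56*n - 6*sqrt(2)*n - 48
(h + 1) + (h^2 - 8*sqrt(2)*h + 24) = h^2 - 8*sqrt(2)*h + h + 25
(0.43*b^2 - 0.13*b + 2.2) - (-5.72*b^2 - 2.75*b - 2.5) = 6.15*b^2 + 2.62*b + 4.7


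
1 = 1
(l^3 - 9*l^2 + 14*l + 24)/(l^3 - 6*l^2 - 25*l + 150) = (l^2 - 3*l - 4)/(l^2 - 25)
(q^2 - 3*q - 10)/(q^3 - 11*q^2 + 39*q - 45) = (q + 2)/(q^2 - 6*q + 9)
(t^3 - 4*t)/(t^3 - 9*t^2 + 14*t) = (t + 2)/(t - 7)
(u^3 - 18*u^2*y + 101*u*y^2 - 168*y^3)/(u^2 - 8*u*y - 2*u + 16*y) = (u^2 - 10*u*y + 21*y^2)/(u - 2)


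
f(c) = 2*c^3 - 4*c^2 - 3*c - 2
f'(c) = 6*c^2 - 8*c - 3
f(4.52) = 87.41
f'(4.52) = 83.42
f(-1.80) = -21.22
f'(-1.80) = 30.84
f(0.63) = -4.98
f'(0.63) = -5.66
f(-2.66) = -59.96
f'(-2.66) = 60.73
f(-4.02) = -184.51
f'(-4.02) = 126.12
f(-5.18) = -371.77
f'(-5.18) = 199.43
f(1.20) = -7.90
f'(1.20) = -3.96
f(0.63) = -4.98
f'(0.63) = -5.66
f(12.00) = 2842.00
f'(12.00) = 765.00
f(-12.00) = -3998.00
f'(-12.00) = 957.00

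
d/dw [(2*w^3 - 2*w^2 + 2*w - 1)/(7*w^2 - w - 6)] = (14*w^4 - 4*w^3 - 48*w^2 + 38*w - 13)/(49*w^4 - 14*w^3 - 83*w^2 + 12*w + 36)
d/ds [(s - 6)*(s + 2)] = 2*s - 4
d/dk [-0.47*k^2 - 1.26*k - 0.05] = -0.94*k - 1.26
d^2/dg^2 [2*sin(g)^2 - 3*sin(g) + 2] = 3*sin(g) + 4*cos(2*g)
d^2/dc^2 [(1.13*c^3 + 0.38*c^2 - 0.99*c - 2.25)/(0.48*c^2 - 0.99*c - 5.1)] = (-4.44089209850063e-16*c^4 + 7.65246599999999*c^3 + 36.70326*c^2 + 168.22188*c + 14.33817)/(0.110592*c^6 - 0.684288*c^5 - 2.113776*c^4 + 13.570821*c^3 + 22.45887*c^2 - 77.2497*c - 132.651)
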